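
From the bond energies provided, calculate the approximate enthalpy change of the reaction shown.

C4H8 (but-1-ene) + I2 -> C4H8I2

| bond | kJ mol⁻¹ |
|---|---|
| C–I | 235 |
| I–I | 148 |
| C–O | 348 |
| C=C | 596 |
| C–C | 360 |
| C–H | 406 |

ΔH ≈ −86 kJ

Bonds broken (reactants):
  C–C: 2 × 360 = 720
  C–H: 8 × 406 = 3248
  C=C: 1 × 596 = 596
  I–I: 1 × 148 = 148
  Σ(broken) = 4712 kJ
Bonds formed (products):
  C–C: 3 × 360 = 1080
  C–H: 8 × 406 = 3248
  C–I: 2 × 235 = 470
  Σ(formed) = 4798 kJ
ΔH = Σ(broken) − Σ(formed) = 4712 − 4798 = −86 kJ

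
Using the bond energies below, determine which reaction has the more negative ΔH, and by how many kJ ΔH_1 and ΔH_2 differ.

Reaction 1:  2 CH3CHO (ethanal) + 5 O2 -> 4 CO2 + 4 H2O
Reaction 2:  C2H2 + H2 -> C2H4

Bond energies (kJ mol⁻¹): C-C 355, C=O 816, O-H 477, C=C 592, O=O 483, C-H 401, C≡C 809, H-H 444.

Reaction 1, by 2238 kJ

Reaction 1:
  Bonds broken (reactants):
    C-C: 2 × 355 = 710
    C-H: 8 × 401 = 3208
    C=O: 2 × 816 = 1632
    O=O: 5 × 483 = 2415
    Σ(broken) = 7965 kJ
  Bonds formed (products):
    C=O: 8 × 816 = 6528
    O-H: 8 × 477 = 3816
    Σ(formed) = 10344 kJ
  ΔH_1 = 7965 − 10344 = −2379 kJ
Reaction 2:
  Bonds broken (reactants):
    C≡C: 1 × 809 = 809
    C-H: 2 × 401 = 802
    H-H: 1 × 444 = 444
    Σ(broken) = 2055 kJ
  Bonds formed (products):
    C-H: 4 × 401 = 1604
    C=C: 1 × 592 = 592
    Σ(formed) = 2196 kJ
  ΔH_2 = 2055 − 2196 = −141 kJ
ΔH_1 − ΔH_2 = −2238 kJ, so reaction 1 has the more negative ΔH; |ΔH_1 − ΔH_2| = 2238 kJ.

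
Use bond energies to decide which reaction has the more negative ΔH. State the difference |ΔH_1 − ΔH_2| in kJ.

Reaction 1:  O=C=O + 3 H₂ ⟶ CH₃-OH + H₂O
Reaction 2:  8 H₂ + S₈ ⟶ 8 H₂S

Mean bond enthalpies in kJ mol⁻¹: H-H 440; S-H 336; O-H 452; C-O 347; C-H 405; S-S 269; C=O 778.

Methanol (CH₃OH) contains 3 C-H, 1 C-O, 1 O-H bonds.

Reaction 1, by 338 kJ

Reaction 1:
  Bonds broken (reactants):
    C=O: 2 × 778 = 1556
    H-H: 3 × 440 = 1320
    Σ(broken) = 2876 kJ
  Bonds formed (products):
    C-H: 3 × 405 = 1215
    C-O: 1 × 347 = 347
    O-H: 3 × 452 = 1356
    Σ(formed) = 2918 kJ
  ΔH_1 = 2876 − 2918 = −42 kJ
Reaction 2:
  Bonds broken (reactants):
    H-H: 8 × 440 = 3520
    S-S: 8 × 269 = 2152
    Σ(broken) = 5672 kJ
  Bonds formed (products):
    S-H: 16 × 336 = 5376
    Σ(formed) = 5376 kJ
  ΔH_2 = 5672 − 5376 = +296 kJ
ΔH_1 − ΔH_2 = −338 kJ, so reaction 1 has the more negative ΔH; |ΔH_1 − ΔH_2| = 338 kJ.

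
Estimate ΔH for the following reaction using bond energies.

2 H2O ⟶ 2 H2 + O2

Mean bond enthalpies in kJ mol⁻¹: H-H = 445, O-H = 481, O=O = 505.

ΔH ≈ +529 kJ

Bonds broken (reactants):
  O-H: 4 × 481 = 1924
  Σ(broken) = 1924 kJ
Bonds formed (products):
  H-H: 2 × 445 = 890
  O=O: 1 × 505 = 505
  Σ(formed) = 1395 kJ
ΔH = Σ(broken) − Σ(formed) = 1924 − 1395 = +529 kJ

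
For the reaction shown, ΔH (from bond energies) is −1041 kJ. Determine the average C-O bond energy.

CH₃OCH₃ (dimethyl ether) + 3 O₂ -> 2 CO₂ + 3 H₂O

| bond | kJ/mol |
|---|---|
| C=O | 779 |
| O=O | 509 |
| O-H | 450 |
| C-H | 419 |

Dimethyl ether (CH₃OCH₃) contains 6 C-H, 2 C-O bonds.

D(C-O) ≈ 367 kJ/mol

Let D be the C-O bond energy.
Σ(broken) = 6×419 + 2×D + 3×509 = 4041 + 2D
Σ(formed) = 4×779 + 6×450 = 5816
ΔH = Σ(broken) − Σ(formed) = (4041 + 2D) − (5816) = −1775 + 2D
Setting this equal to −1041 kJ gives 2D = 734, so D = 367 kJ/mol.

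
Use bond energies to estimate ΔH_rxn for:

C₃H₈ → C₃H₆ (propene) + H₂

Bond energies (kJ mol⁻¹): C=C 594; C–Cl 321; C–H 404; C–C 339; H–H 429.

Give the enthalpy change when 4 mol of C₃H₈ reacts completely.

ΔH = +496 kJ

Bonds broken (reactants):
  C–C: 2 × 339 = 678
  C–H: 8 × 404 = 3232
  Σ(broken) = 3910 kJ
Bonds formed (products):
  C–C: 1 × 339 = 339
  C–H: 6 × 404 = 2424
  C=C: 1 × 594 = 594
  H–H: 1 × 429 = 429
  Σ(formed) = 3786 kJ
ΔH = Σ(broken) − Σ(formed) = 3910 − 3786 = +124 kJ
For 4× the reaction as written: 4 × (+124) = +496 kJ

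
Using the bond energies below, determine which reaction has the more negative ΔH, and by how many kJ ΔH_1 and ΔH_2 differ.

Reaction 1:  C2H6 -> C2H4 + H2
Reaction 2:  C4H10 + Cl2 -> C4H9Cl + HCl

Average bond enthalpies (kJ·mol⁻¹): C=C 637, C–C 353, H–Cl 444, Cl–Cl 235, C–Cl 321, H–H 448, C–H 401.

Reaction 2, by 199 kJ

Reaction 1:
  Bonds broken (reactants):
    C–C: 1 × 353 = 353
    C–H: 6 × 401 = 2406
    Σ(broken) = 2759 kJ
  Bonds formed (products):
    C–H: 4 × 401 = 1604
    C=C: 1 × 637 = 637
    H–H: 1 × 448 = 448
    Σ(formed) = 2689 kJ
  ΔH_1 = 2759 − 2689 = +70 kJ
Reaction 2:
  Bonds broken (reactants):
    C–C: 3 × 353 = 1059
    C–H: 10 × 401 = 4010
    Cl–Cl: 1 × 235 = 235
    Σ(broken) = 5304 kJ
  Bonds formed (products):
    C–C: 3 × 353 = 1059
    C–Cl: 1 × 321 = 321
    C–H: 9 × 401 = 3609
    H–Cl: 1 × 444 = 444
    Σ(formed) = 5433 kJ
  ΔH_2 = 5304 − 5433 = −129 kJ
ΔH_1 − ΔH_2 = +199 kJ, so reaction 2 has the more negative ΔH; |ΔH_1 − ΔH_2| = 199 kJ.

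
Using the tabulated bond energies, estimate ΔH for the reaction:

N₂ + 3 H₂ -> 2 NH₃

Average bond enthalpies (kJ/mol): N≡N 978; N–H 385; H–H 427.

Bonds broken (reactants):
  H–H: 3 × 427 = 1281
  N≡N: 1 × 978 = 978
  Σ(broken) = 2259 kJ
Bonds formed (products):
  N–H: 6 × 385 = 2310
  Σ(formed) = 2310 kJ
ΔH = Σ(broken) − Σ(formed) = 2259 − 2310 = −51 kJ

ΔH ≈ −51 kJ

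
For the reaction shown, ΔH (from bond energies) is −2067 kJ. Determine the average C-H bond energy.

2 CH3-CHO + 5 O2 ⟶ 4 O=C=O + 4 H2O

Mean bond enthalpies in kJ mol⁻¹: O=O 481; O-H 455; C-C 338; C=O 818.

Let D be the C-H bond energy.
Σ(broken) = 2×338 + 8×D + 2×818 + 5×481 = 4717 + 8D
Σ(formed) = 8×818 + 8×455 = 10184
ΔH = Σ(broken) − Σ(formed) = (4717 + 8D) − (10184) = −5467 + 8D
Setting this equal to −2067 kJ gives 8D = 3400, so D = 425 kJ/mol.

D(C-H) ≈ 425 kJ/mol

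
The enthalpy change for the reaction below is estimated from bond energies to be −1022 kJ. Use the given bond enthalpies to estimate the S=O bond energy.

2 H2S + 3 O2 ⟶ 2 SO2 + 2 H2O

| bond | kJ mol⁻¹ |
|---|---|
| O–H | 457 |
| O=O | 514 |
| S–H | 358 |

Let D be the S=O bond energy.
Σ(broken) = 3×514 + 4×358 = 2974
Σ(formed) = 4×457 + 4×D = 1828 + 4D
ΔH = Σ(broken) − Σ(formed) = (2974) − (1828 + 4D) = +1146 − 4D
Setting this equal to −1022 kJ gives 4D = 2168, so D = 542 kJ/mol.

D(S=O) ≈ 542 kJ/mol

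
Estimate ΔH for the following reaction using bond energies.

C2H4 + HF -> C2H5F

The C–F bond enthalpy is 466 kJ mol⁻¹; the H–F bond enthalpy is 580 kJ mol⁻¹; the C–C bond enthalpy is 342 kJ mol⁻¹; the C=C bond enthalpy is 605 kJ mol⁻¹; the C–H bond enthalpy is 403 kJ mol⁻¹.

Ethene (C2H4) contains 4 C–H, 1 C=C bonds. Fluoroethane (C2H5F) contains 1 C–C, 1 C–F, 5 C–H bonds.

Bonds broken (reactants):
  C–H: 4 × 403 = 1612
  C=C: 1 × 605 = 605
  H–F: 1 × 580 = 580
  Σ(broken) = 2797 kJ
Bonds formed (products):
  C–C: 1 × 342 = 342
  C–F: 1 × 466 = 466
  C–H: 5 × 403 = 2015
  Σ(formed) = 2823 kJ
ΔH = Σ(broken) − Σ(formed) = 2797 − 2823 = −26 kJ

ΔH ≈ −26 kJ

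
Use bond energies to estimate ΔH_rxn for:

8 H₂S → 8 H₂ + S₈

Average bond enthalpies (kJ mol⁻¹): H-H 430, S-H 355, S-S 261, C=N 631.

Bonds broken (reactants):
  S-H: 16 × 355 = 5680
  Σ(broken) = 5680 kJ
Bonds formed (products):
  H-H: 8 × 430 = 3440
  S-S: 8 × 261 = 2088
  Σ(formed) = 5528 kJ
ΔH = Σ(broken) − Σ(formed) = 5680 − 5528 = +152 kJ

ΔH ≈ +152 kJ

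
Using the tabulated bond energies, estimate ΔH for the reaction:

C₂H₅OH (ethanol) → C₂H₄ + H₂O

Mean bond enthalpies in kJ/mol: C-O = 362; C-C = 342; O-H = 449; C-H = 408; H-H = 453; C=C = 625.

ΔH ≈ +38 kJ

Bonds broken (reactants):
  C-C: 1 × 342 = 342
  C-H: 5 × 408 = 2040
  C-O: 1 × 362 = 362
  O-H: 1 × 449 = 449
  Σ(broken) = 3193 kJ
Bonds formed (products):
  C-H: 4 × 408 = 1632
  C=C: 1 × 625 = 625
  O-H: 2 × 449 = 898
  Σ(formed) = 3155 kJ
ΔH = Σ(broken) − Σ(formed) = 3193 − 3155 = +38 kJ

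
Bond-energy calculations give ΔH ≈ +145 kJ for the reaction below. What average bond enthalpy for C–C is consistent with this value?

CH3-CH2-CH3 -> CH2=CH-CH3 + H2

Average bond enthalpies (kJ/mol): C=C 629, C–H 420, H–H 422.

D(C–C) ≈ 356 kJ/mol

Let D be the C–C bond energy.
Σ(broken) = 2×D + 8×420 = 3360 + 2D
Σ(formed) = 1×D + 6×420 + 1×629 + 1×422 = 3571 + D
ΔH = Σ(broken) − Σ(formed) = (3360 + 2D) − (3571 + D) = −211 + D
Setting this equal to +145 kJ gives D = 356 kJ/mol.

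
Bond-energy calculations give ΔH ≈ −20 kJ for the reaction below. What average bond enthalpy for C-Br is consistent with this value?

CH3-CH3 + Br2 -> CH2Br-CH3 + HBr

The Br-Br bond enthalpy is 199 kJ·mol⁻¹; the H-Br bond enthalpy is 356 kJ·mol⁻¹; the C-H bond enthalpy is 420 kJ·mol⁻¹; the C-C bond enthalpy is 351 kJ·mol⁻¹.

D(C-Br) ≈ 283 kJ/mol

Let D be the C-Br bond energy.
Σ(broken) = 1×199 + 1×351 + 6×420 = 3070
Σ(formed) = 1×D + 1×351 + 5×420 + 1×356 = 2807 + D
ΔH = Σ(broken) − Σ(formed) = (3070) − (2807 + D) = +263 − D
Setting this equal to −20 kJ gives D = 283 kJ/mol.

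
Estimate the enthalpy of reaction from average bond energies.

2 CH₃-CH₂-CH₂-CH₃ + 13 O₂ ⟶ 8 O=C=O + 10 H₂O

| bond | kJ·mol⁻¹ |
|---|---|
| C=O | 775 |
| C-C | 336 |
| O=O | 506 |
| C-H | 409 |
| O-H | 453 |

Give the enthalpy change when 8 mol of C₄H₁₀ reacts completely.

Bonds broken (reactants):
  C-C: 6 × 336 = 2016
  C-H: 20 × 409 = 8180
  O=O: 13 × 506 = 6578
  Σ(broken) = 16774 kJ
Bonds formed (products):
  C=O: 16 × 775 = 12400
  O-H: 20 × 453 = 9060
  Σ(formed) = 21460 kJ
ΔH = Σ(broken) − Σ(formed) = 16774 − 21460 = −4686 kJ
For 4× the reaction as written: 4 × (−4686) = −18744 kJ

ΔH = −18744 kJ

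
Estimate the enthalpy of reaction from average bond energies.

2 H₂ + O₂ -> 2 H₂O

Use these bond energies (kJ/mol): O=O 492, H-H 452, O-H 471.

Bonds broken (reactants):
  H-H: 2 × 452 = 904
  O=O: 1 × 492 = 492
  Σ(broken) = 1396 kJ
Bonds formed (products):
  O-H: 4 × 471 = 1884
  Σ(formed) = 1884 kJ
ΔH = Σ(broken) − Σ(formed) = 1396 − 1884 = −488 kJ

ΔH ≈ −488 kJ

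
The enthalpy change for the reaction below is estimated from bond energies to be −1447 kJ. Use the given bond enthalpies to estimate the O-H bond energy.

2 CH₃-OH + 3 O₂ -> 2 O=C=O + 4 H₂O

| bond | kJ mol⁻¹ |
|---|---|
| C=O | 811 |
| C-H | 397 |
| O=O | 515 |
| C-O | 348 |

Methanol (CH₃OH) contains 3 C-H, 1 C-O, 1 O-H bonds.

Let D be the O-H bond energy.
Σ(broken) = 6×397 + 2×348 + 2×D + 3×515 = 4623 + 2D
Σ(formed) = 4×811 + 8×D = 3244 + 8D
ΔH = Σ(broken) − Σ(formed) = (4623 + 2D) − (3244 + 8D) = +1379 − 6D
Setting this equal to −1447 kJ gives 6D = 2826, so D = 471 kJ/mol.

D(O-H) ≈ 471 kJ/mol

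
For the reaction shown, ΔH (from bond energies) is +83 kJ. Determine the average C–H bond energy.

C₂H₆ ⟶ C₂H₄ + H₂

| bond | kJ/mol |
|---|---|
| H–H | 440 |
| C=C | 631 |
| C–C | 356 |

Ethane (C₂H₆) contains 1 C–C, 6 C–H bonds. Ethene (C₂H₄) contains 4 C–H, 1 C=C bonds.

Let D be the C–H bond energy.
Σ(broken) = 1×356 + 6×D = 356 + 6D
Σ(formed) = 4×D + 1×631 + 1×440 = 1071 + 4D
ΔH = Σ(broken) − Σ(formed) = (356 + 6D) − (1071 + 4D) = −715 + 2D
Setting this equal to +83 kJ gives 2D = 798, so D = 399 kJ/mol.

D(C–H) ≈ 399 kJ/mol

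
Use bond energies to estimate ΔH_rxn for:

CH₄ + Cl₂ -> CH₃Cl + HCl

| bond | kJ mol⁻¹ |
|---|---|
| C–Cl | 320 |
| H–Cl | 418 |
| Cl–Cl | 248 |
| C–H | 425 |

ΔH ≈ −65 kJ

Bonds broken (reactants):
  C–H: 4 × 425 = 1700
  Cl–Cl: 1 × 248 = 248
  Σ(broken) = 1948 kJ
Bonds formed (products):
  C–Cl: 1 × 320 = 320
  C–H: 3 × 425 = 1275
  H–Cl: 1 × 418 = 418
  Σ(formed) = 2013 kJ
ΔH = Σ(broken) − Σ(formed) = 1948 − 2013 = −65 kJ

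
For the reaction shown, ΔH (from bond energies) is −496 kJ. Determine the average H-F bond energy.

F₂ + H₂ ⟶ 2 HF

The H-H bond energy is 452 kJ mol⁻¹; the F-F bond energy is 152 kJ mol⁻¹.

D(H-F) ≈ 550 kJ/mol

Let D be the H-F bond energy.
Σ(broken) = 1×152 + 1×452 = 604
Σ(formed) = 2×D = 2D
ΔH = Σ(broken) − Σ(formed) = (604) − (2D) = +604 − 2D
Setting this equal to −496 kJ gives 2D = 1100, so D = 550 kJ/mol.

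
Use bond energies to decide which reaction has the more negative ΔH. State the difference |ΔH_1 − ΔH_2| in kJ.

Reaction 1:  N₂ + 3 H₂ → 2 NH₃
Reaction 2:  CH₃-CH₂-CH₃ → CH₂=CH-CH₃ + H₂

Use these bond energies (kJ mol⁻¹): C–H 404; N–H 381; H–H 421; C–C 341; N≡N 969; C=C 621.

Reaction 1, by 161 kJ

Reaction 1:
  Bonds broken (reactants):
    H–H: 3 × 421 = 1263
    N≡N: 1 × 969 = 969
    Σ(broken) = 2232 kJ
  Bonds formed (products):
    N–H: 6 × 381 = 2286
    Σ(formed) = 2286 kJ
  ΔH_1 = 2232 − 2286 = −54 kJ
Reaction 2:
  Bonds broken (reactants):
    C–C: 2 × 341 = 682
    C–H: 8 × 404 = 3232
    Σ(broken) = 3914 kJ
  Bonds formed (products):
    C–C: 1 × 341 = 341
    C–H: 6 × 404 = 2424
    C=C: 1 × 621 = 621
    H–H: 1 × 421 = 421
    Σ(formed) = 3807 kJ
  ΔH_2 = 3914 − 3807 = +107 kJ
ΔH_1 − ΔH_2 = −161 kJ, so reaction 1 has the more negative ΔH; |ΔH_1 − ΔH_2| = 161 kJ.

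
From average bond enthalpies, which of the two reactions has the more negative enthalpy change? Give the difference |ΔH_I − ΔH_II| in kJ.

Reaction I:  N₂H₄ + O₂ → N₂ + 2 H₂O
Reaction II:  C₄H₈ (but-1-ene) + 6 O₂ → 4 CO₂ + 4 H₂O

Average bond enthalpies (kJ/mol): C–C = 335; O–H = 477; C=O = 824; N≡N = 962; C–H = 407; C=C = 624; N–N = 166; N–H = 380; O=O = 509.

Reaction II, by 2129 kJ

Reaction I:
  Bonds broken (reactants):
    N–H: 4 × 380 = 1520
    N–N: 1 × 166 = 166
    O=O: 1 × 509 = 509
    Σ(broken) = 2195 kJ
  Bonds formed (products):
    N≡N: 1 × 962 = 962
    O–H: 4 × 477 = 1908
    Σ(formed) = 2870 kJ
  ΔH_I = 2195 − 2870 = −675 kJ
Reaction II:
  Bonds broken (reactants):
    C–C: 2 × 335 = 670
    C–H: 8 × 407 = 3256
    C=C: 1 × 624 = 624
    O=O: 6 × 509 = 3054
    Σ(broken) = 7604 kJ
  Bonds formed (products):
    C=O: 8 × 824 = 6592
    O–H: 8 × 477 = 3816
    Σ(formed) = 10408 kJ
  ΔH_II = 7604 − 10408 = −2804 kJ
ΔH_I − ΔH_II = +2129 kJ, so reaction II has the more negative ΔH; |ΔH_I − ΔH_II| = 2129 kJ.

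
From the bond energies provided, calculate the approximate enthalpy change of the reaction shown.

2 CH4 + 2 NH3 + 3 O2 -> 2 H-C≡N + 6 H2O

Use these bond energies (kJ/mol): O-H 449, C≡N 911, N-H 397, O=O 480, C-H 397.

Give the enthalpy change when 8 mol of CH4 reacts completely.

Bonds broken (reactants):
  C-H: 8 × 397 = 3176
  N-H: 6 × 397 = 2382
  O=O: 3 × 480 = 1440
  Σ(broken) = 6998 kJ
Bonds formed (products):
  C≡N: 2 × 911 = 1822
  C-H: 2 × 397 = 794
  O-H: 12 × 449 = 5388
  Σ(formed) = 8004 kJ
ΔH = Σ(broken) − Σ(formed) = 6998 − 8004 = −1006 kJ
For 4× the reaction as written: 4 × (−1006) = −4024 kJ

ΔH = −4024 kJ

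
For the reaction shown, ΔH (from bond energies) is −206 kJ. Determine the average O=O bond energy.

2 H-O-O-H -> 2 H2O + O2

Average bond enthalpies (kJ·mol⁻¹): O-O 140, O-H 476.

Let D be the O=O bond energy.
Σ(broken) = 4×476 + 2×140 = 2184
Σ(formed) = 4×476 + 1×D = 1904 + D
ΔH = Σ(broken) − Σ(formed) = (2184) − (1904 + D) = +280 − D
Setting this equal to −206 kJ gives D = 486 kJ/mol.

D(O=O) ≈ 486 kJ/mol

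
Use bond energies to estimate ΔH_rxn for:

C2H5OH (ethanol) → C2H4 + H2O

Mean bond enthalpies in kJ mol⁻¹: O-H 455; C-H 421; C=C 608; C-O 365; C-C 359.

Bonds broken (reactants):
  C-C: 1 × 359 = 359
  C-H: 5 × 421 = 2105
  C-O: 1 × 365 = 365
  O-H: 1 × 455 = 455
  Σ(broken) = 3284 kJ
Bonds formed (products):
  C-H: 4 × 421 = 1684
  C=C: 1 × 608 = 608
  O-H: 2 × 455 = 910
  Σ(formed) = 3202 kJ
ΔH = Σ(broken) − Σ(formed) = 3284 − 3202 = +82 kJ

ΔH ≈ +82 kJ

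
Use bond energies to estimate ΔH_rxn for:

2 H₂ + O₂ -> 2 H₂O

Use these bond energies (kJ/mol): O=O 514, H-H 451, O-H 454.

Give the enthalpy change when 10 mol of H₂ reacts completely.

Bonds broken (reactants):
  H-H: 2 × 451 = 902
  O=O: 1 × 514 = 514
  Σ(broken) = 1416 kJ
Bonds formed (products):
  O-H: 4 × 454 = 1816
  Σ(formed) = 1816 kJ
ΔH = Σ(broken) − Σ(formed) = 1416 − 1816 = −400 kJ
For 5× the reaction as written: 5 × (−400) = −2000 kJ

ΔH = −2000 kJ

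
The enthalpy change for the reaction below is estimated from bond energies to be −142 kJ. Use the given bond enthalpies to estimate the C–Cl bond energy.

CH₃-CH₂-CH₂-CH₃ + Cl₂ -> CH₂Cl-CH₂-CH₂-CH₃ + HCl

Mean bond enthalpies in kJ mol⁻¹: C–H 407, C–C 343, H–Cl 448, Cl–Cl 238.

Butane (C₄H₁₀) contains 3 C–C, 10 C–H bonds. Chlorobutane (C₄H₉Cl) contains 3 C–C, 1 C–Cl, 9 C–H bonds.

D(C–Cl) ≈ 339 kJ/mol

Let D be the C–Cl bond energy.
Σ(broken) = 3×343 + 10×407 + 1×238 = 5337
Σ(formed) = 3×343 + 1×D + 9×407 + 1×448 = 5140 + D
ΔH = Σ(broken) − Σ(formed) = (5337) − (5140 + D) = +197 − D
Setting this equal to −142 kJ gives D = 339 kJ/mol.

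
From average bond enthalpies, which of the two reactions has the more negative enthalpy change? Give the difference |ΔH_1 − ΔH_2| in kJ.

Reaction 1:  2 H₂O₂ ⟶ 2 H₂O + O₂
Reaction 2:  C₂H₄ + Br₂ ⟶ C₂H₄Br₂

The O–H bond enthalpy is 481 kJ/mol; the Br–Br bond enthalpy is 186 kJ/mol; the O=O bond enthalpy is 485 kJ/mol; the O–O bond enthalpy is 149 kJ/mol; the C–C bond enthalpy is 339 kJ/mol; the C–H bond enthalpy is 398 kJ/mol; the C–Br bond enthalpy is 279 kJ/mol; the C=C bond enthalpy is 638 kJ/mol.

Reaction 1, by 114 kJ

Reaction 1:
  Bonds broken (reactants):
    O–H: 4 × 481 = 1924
    O–O: 2 × 149 = 298
    Σ(broken) = 2222 kJ
  Bonds formed (products):
    O–H: 4 × 481 = 1924
    O=O: 1 × 485 = 485
    Σ(formed) = 2409 kJ
  ΔH_1 = 2222 − 2409 = −187 kJ
Reaction 2:
  Bonds broken (reactants):
    Br–Br: 1 × 186 = 186
    C–H: 4 × 398 = 1592
    C=C: 1 × 638 = 638
    Σ(broken) = 2416 kJ
  Bonds formed (products):
    C–Br: 2 × 279 = 558
    C–C: 1 × 339 = 339
    C–H: 4 × 398 = 1592
    Σ(formed) = 2489 kJ
  ΔH_2 = 2416 − 2489 = −73 kJ
ΔH_1 − ΔH_2 = −114 kJ, so reaction 1 has the more negative ΔH; |ΔH_1 − ΔH_2| = 114 kJ.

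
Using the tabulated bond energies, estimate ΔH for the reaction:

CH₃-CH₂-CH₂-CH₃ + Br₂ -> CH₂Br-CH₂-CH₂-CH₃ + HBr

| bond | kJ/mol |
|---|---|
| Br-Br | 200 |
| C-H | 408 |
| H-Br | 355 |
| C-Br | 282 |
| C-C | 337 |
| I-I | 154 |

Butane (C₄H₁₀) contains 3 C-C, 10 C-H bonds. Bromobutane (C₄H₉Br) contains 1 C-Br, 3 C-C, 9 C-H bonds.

ΔH ≈ −29 kJ

Bonds broken (reactants):
  Br-Br: 1 × 200 = 200
  C-C: 3 × 337 = 1011
  C-H: 10 × 408 = 4080
  Σ(broken) = 5291 kJ
Bonds formed (products):
  C-Br: 1 × 282 = 282
  C-C: 3 × 337 = 1011
  C-H: 9 × 408 = 3672
  H-Br: 1 × 355 = 355
  Σ(formed) = 5320 kJ
ΔH = Σ(broken) − Σ(formed) = 5291 − 5320 = −29 kJ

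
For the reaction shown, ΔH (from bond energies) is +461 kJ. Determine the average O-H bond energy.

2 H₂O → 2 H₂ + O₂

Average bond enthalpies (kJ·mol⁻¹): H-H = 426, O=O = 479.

Let D be the O-H bond energy.
Σ(broken) = 4×D = 4D
Σ(formed) = 2×426 + 1×479 = 1331
ΔH = Σ(broken) − Σ(formed) = (4D) − (1331) = −1331 + 4D
Setting this equal to +461 kJ gives 4D = 1792, so D = 448 kJ/mol.

D(O-H) ≈ 448 kJ/mol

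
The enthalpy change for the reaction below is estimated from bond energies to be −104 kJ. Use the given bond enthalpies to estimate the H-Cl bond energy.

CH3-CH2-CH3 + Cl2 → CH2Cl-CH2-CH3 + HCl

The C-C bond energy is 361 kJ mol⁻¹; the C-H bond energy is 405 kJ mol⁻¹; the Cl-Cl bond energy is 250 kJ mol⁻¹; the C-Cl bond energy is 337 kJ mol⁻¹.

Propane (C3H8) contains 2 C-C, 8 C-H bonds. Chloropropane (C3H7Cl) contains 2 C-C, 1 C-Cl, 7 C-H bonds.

D(H-Cl) ≈ 422 kJ/mol

Let D be the H-Cl bond energy.
Σ(broken) = 2×361 + 8×405 + 1×250 = 4212
Σ(formed) = 2×361 + 1×337 + 7×405 + 1×D = 3894 + D
ΔH = Σ(broken) − Σ(formed) = (4212) − (3894 + D) = +318 − D
Setting this equal to −104 kJ gives D = 422 kJ/mol.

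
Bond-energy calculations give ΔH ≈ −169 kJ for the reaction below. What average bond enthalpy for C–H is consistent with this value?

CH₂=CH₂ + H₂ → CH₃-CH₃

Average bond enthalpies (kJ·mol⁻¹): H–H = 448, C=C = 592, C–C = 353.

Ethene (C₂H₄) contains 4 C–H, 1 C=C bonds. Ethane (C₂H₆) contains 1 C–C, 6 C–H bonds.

D(C–H) ≈ 428 kJ/mol

Let D be the C–H bond energy.
Σ(broken) = 4×D + 1×592 + 1×448 = 1040 + 4D
Σ(formed) = 1×353 + 6×D = 353 + 6D
ΔH = Σ(broken) − Σ(formed) = (1040 + 4D) − (353 + 6D) = +687 − 2D
Setting this equal to −169 kJ gives 2D = 856, so D = 428 kJ/mol.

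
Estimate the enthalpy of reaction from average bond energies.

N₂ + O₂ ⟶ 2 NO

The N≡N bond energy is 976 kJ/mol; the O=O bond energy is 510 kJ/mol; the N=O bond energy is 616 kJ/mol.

Bonds broken (reactants):
  N≡N: 1 × 976 = 976
  O=O: 1 × 510 = 510
  Σ(broken) = 1486 kJ
Bonds formed (products):
  N=O: 2 × 616 = 1232
  Σ(formed) = 1232 kJ
ΔH = Σ(broken) − Σ(formed) = 1486 − 1232 = +254 kJ

ΔH ≈ +254 kJ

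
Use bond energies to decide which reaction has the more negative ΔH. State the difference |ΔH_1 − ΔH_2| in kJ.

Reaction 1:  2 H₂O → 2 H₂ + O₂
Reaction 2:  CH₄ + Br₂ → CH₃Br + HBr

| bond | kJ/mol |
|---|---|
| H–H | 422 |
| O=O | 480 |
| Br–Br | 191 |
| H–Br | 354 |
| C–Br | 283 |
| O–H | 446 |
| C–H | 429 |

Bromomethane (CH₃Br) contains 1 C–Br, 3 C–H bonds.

Reaction 2, by 477 kJ

Reaction 1:
  Bonds broken (reactants):
    O–H: 4 × 446 = 1784
    Σ(broken) = 1784 kJ
  Bonds formed (products):
    H–H: 2 × 422 = 844
    O=O: 1 × 480 = 480
    Σ(formed) = 1324 kJ
  ΔH_1 = 1784 − 1324 = +460 kJ
Reaction 2:
  Bonds broken (reactants):
    Br–Br: 1 × 191 = 191
    C–H: 4 × 429 = 1716
    Σ(broken) = 1907 kJ
  Bonds formed (products):
    C–Br: 1 × 283 = 283
    C–H: 3 × 429 = 1287
    H–Br: 1 × 354 = 354
    Σ(formed) = 1924 kJ
  ΔH_2 = 1907 − 1924 = −17 kJ
ΔH_1 − ΔH_2 = +477 kJ, so reaction 2 has the more negative ΔH; |ΔH_1 − ΔH_2| = 477 kJ.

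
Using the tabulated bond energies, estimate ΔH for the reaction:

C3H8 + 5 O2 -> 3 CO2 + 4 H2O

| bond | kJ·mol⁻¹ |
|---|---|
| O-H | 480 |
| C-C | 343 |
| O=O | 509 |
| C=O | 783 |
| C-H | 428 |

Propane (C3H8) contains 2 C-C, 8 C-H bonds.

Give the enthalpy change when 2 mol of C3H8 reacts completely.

Bonds broken (reactants):
  C-C: 2 × 343 = 686
  C-H: 8 × 428 = 3424
  O=O: 5 × 509 = 2545
  Σ(broken) = 6655 kJ
Bonds formed (products):
  C=O: 6 × 783 = 4698
  O-H: 8 × 480 = 3840
  Σ(formed) = 8538 kJ
ΔH = Σ(broken) − Σ(formed) = 6655 − 8538 = −1883 kJ
For 2× the reaction as written: 2 × (−1883) = −3766 kJ

ΔH = −3766 kJ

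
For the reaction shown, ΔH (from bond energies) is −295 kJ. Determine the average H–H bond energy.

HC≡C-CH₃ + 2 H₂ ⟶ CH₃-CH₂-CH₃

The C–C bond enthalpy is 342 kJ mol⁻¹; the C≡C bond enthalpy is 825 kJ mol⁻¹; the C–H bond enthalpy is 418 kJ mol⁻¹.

D(H–H) ≈ 447 kJ/mol

Let D be the H–H bond energy.
Σ(broken) = 1×825 + 1×342 + 4×418 + 2×D = 2839 + 2D
Σ(formed) = 2×342 + 8×418 = 4028
ΔH = Σ(broken) − Σ(formed) = (2839 + 2D) − (4028) = −1189 + 2D
Setting this equal to −295 kJ gives 2D = 894, so D = 447 kJ/mol.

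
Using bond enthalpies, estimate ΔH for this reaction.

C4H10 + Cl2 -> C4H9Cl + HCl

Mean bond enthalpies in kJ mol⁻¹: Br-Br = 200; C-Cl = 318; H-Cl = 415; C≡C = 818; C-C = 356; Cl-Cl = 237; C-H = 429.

ΔH ≈ −67 kJ

Bonds broken (reactants):
  C-C: 3 × 356 = 1068
  C-H: 10 × 429 = 4290
  Cl-Cl: 1 × 237 = 237
  Σ(broken) = 5595 kJ
Bonds formed (products):
  C-C: 3 × 356 = 1068
  C-Cl: 1 × 318 = 318
  C-H: 9 × 429 = 3861
  H-Cl: 1 × 415 = 415
  Σ(formed) = 5662 kJ
ΔH = Σ(broken) − Σ(formed) = 5595 − 5662 = −67 kJ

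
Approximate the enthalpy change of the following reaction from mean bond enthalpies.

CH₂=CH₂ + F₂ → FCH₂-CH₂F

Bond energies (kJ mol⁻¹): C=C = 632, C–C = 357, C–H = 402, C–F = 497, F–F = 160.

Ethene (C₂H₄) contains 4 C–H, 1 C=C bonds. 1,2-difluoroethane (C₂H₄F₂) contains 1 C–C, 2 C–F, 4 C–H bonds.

ΔH ≈ −559 kJ

Bonds broken (reactants):
  C–H: 4 × 402 = 1608
  C=C: 1 × 632 = 632
  F–F: 1 × 160 = 160
  Σ(broken) = 2400 kJ
Bonds formed (products):
  C–C: 1 × 357 = 357
  C–F: 2 × 497 = 994
  C–H: 4 × 402 = 1608
  Σ(formed) = 2959 kJ
ΔH = Σ(broken) − Σ(formed) = 2400 − 2959 = −559 kJ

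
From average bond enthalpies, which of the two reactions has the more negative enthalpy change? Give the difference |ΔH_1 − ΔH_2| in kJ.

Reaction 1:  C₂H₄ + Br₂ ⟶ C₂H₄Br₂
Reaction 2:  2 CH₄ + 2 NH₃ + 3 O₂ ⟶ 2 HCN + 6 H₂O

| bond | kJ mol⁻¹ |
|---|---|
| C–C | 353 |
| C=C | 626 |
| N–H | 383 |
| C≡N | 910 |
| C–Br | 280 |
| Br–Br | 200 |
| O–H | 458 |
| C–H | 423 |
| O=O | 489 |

Reaction 1:
  Bonds broken (reactants):
    Br–Br: 1 × 200 = 200
    C–H: 4 × 423 = 1692
    C=C: 1 × 626 = 626
    Σ(broken) = 2518 kJ
  Bonds formed (products):
    C–Br: 2 × 280 = 560
    C–C: 1 × 353 = 353
    C–H: 4 × 423 = 1692
    Σ(formed) = 2605 kJ
  ΔH_1 = 2518 − 2605 = −87 kJ
Reaction 2:
  Bonds broken (reactants):
    C–H: 8 × 423 = 3384
    N–H: 6 × 383 = 2298
    O=O: 3 × 489 = 1467
    Σ(broken) = 7149 kJ
  Bonds formed (products):
    C≡N: 2 × 910 = 1820
    C–H: 2 × 423 = 846
    O–H: 12 × 458 = 5496
    Σ(formed) = 8162 kJ
  ΔH_2 = 7149 − 8162 = −1013 kJ
ΔH_1 − ΔH_2 = +926 kJ, so reaction 2 has the more negative ΔH; |ΔH_1 − ΔH_2| = 926 kJ.

Reaction 2, by 926 kJ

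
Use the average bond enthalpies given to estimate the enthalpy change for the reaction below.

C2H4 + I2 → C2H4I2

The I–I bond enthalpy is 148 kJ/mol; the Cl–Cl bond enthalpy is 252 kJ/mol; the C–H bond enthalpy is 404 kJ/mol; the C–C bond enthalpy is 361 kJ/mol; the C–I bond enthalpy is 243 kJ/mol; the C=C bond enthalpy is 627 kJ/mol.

ΔH ≈ −72 kJ

Bonds broken (reactants):
  C–H: 4 × 404 = 1616
  C=C: 1 × 627 = 627
  I–I: 1 × 148 = 148
  Σ(broken) = 2391 kJ
Bonds formed (products):
  C–C: 1 × 361 = 361
  C–H: 4 × 404 = 1616
  C–I: 2 × 243 = 486
  Σ(formed) = 2463 kJ
ΔH = Σ(broken) − Σ(formed) = 2391 − 2463 = −72 kJ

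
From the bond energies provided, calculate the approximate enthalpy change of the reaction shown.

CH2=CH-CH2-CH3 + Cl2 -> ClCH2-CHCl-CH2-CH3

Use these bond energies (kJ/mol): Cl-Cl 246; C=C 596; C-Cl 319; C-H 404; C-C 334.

Bonds broken (reactants):
  C-C: 2 × 334 = 668
  C-H: 8 × 404 = 3232
  C=C: 1 × 596 = 596
  Cl-Cl: 1 × 246 = 246
  Σ(broken) = 4742 kJ
Bonds formed (products):
  C-C: 3 × 334 = 1002
  C-Cl: 2 × 319 = 638
  C-H: 8 × 404 = 3232
  Σ(formed) = 4872 kJ
ΔH = Σ(broken) − Σ(formed) = 4742 − 4872 = −130 kJ

ΔH ≈ −130 kJ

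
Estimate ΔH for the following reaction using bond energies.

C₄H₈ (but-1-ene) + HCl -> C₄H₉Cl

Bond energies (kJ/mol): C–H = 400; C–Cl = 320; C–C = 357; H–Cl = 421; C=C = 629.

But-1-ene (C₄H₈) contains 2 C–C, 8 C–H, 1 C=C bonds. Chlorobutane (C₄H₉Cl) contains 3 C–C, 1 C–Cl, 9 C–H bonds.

Bonds broken (reactants):
  C–C: 2 × 357 = 714
  C–H: 8 × 400 = 3200
  C=C: 1 × 629 = 629
  H–Cl: 1 × 421 = 421
  Σ(broken) = 4964 kJ
Bonds formed (products):
  C–C: 3 × 357 = 1071
  C–Cl: 1 × 320 = 320
  C–H: 9 × 400 = 3600
  Σ(formed) = 4991 kJ
ΔH = Σ(broken) − Σ(formed) = 4964 − 4991 = −27 kJ

ΔH ≈ −27 kJ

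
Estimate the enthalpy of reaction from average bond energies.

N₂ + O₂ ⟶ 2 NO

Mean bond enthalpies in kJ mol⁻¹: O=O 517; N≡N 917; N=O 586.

Bonds broken (reactants):
  N≡N: 1 × 917 = 917
  O=O: 1 × 517 = 517
  Σ(broken) = 1434 kJ
Bonds formed (products):
  N=O: 2 × 586 = 1172
  Σ(formed) = 1172 kJ
ΔH = Σ(broken) − Σ(formed) = 1434 − 1172 = +262 kJ

ΔH ≈ +262 kJ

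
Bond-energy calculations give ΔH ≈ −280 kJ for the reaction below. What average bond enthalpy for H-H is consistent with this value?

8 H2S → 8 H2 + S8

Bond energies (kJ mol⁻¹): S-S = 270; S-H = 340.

Let D be the H-H bond energy.
Σ(broken) = 16×340 = 5440
Σ(formed) = 8×D + 8×270 = 2160 + 8D
ΔH = Σ(broken) − Σ(formed) = (5440) − (2160 + 8D) = +3280 − 8D
Setting this equal to −280 kJ gives 8D = 3560, so D = 445 kJ/mol.

D(H-H) ≈ 445 kJ/mol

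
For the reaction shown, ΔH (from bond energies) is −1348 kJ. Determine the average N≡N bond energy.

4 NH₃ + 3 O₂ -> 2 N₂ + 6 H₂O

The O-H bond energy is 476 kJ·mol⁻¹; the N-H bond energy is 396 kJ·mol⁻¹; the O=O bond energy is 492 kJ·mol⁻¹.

D(N≡N) ≈ 932 kJ/mol

Let D be the N≡N bond energy.
Σ(broken) = 12×396 + 3×492 = 6228
Σ(formed) = 2×D + 12×476 = 5712 + 2D
ΔH = Σ(broken) − Σ(formed) = (6228) − (5712 + 2D) = +516 − 2D
Setting this equal to −1348 kJ gives 2D = 1864, so D = 932 kJ/mol.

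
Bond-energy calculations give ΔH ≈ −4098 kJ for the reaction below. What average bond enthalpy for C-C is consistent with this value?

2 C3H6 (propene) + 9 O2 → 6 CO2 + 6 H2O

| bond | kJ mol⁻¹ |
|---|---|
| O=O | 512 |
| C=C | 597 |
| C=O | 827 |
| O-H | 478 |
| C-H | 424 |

Let D be the C-C bond energy.
Σ(broken) = 2×D + 12×424 + 2×597 + 9×512 = 10890 + 2D
Σ(formed) = 12×827 + 12×478 = 15660
ΔH = Σ(broken) − Σ(formed) = (10890 + 2D) − (15660) = −4770 + 2D
Setting this equal to −4098 kJ gives 2D = 672, so D = 336 kJ/mol.

D(C-C) ≈ 336 kJ/mol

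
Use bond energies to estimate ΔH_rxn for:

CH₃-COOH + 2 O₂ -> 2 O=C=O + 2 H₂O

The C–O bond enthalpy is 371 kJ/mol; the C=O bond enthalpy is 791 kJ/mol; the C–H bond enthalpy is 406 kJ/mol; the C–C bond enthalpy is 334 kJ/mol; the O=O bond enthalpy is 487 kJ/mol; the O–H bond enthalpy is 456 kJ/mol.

Bonds broken (reactants):
  C–C: 1 × 334 = 334
  C–H: 3 × 406 = 1218
  C–O: 1 × 371 = 371
  C=O: 1 × 791 = 791
  O–H: 1 × 456 = 456
  O=O: 2 × 487 = 974
  Σ(broken) = 4144 kJ
Bonds formed (products):
  C=O: 4 × 791 = 3164
  O–H: 4 × 456 = 1824
  Σ(formed) = 4988 kJ
ΔH = Σ(broken) − Σ(formed) = 4144 − 4988 = −844 kJ

ΔH ≈ −844 kJ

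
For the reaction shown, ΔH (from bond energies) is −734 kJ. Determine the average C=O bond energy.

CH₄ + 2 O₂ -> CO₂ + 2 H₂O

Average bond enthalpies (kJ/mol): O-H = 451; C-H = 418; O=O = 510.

D(C=O) ≈ 811 kJ/mol

Let D be the C=O bond energy.
Σ(broken) = 4×418 + 2×510 = 2692
Σ(formed) = 2×D + 4×451 = 1804 + 2D
ΔH = Σ(broken) − Σ(formed) = (2692) − (1804 + 2D) = +888 − 2D
Setting this equal to −734 kJ gives 2D = 1622, so D = 811 kJ/mol.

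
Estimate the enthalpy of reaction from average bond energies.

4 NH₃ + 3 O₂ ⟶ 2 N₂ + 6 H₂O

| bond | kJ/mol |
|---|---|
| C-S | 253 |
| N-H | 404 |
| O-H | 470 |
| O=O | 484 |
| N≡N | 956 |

ΔH ≈ −1252 kJ

Bonds broken (reactants):
  N-H: 12 × 404 = 4848
  O=O: 3 × 484 = 1452
  Σ(broken) = 6300 kJ
Bonds formed (products):
  N≡N: 2 × 956 = 1912
  O-H: 12 × 470 = 5640
  Σ(formed) = 7552 kJ
ΔH = Σ(broken) − Σ(formed) = 6300 − 7552 = −1252 kJ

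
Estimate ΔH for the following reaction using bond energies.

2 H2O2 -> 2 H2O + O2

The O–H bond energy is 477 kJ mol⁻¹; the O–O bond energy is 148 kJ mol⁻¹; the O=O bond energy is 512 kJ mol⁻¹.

ΔH ≈ −216 kJ

Bonds broken (reactants):
  O–H: 4 × 477 = 1908
  O–O: 2 × 148 = 296
  Σ(broken) = 2204 kJ
Bonds formed (products):
  O–H: 4 × 477 = 1908
  O=O: 1 × 512 = 512
  Σ(formed) = 2420 kJ
ΔH = Σ(broken) − Σ(formed) = 2204 − 2420 = −216 kJ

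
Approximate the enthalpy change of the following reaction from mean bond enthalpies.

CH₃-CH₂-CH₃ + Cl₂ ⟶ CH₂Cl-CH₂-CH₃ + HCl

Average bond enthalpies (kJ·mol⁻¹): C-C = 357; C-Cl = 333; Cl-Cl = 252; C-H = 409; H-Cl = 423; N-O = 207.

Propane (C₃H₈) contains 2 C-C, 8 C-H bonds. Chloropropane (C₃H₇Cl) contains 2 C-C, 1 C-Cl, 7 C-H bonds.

ΔH ≈ −95 kJ

Bonds broken (reactants):
  C-C: 2 × 357 = 714
  C-H: 8 × 409 = 3272
  Cl-Cl: 1 × 252 = 252
  Σ(broken) = 4238 kJ
Bonds formed (products):
  C-C: 2 × 357 = 714
  C-Cl: 1 × 333 = 333
  C-H: 7 × 409 = 2863
  H-Cl: 1 × 423 = 423
  Σ(formed) = 4333 kJ
ΔH = Σ(broken) − Σ(formed) = 4238 − 4333 = −95 kJ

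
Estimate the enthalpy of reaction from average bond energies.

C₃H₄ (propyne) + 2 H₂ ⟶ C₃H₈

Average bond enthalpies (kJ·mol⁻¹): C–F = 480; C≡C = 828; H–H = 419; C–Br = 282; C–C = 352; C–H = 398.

Bonds broken (reactants):
  C≡C: 1 × 828 = 828
  C–C: 1 × 352 = 352
  C–H: 4 × 398 = 1592
  H–H: 2 × 419 = 838
  Σ(broken) = 3610 kJ
Bonds formed (products):
  C–C: 2 × 352 = 704
  C–H: 8 × 398 = 3184
  Σ(formed) = 3888 kJ
ΔH = Σ(broken) − Σ(formed) = 3610 − 3888 = −278 kJ

ΔH ≈ −278 kJ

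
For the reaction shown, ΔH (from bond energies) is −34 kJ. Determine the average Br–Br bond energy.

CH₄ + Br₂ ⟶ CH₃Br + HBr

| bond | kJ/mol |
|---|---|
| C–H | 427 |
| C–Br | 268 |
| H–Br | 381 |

D(Br–Br) ≈ 188 kJ/mol

Let D be the Br–Br bond energy.
Σ(broken) = 1×D + 4×427 = 1708 + D
Σ(formed) = 1×268 + 3×427 + 1×381 = 1930
ΔH = Σ(broken) − Σ(formed) = (1708 + D) − (1930) = −222 + D
Setting this equal to −34 kJ gives D = 188 kJ/mol.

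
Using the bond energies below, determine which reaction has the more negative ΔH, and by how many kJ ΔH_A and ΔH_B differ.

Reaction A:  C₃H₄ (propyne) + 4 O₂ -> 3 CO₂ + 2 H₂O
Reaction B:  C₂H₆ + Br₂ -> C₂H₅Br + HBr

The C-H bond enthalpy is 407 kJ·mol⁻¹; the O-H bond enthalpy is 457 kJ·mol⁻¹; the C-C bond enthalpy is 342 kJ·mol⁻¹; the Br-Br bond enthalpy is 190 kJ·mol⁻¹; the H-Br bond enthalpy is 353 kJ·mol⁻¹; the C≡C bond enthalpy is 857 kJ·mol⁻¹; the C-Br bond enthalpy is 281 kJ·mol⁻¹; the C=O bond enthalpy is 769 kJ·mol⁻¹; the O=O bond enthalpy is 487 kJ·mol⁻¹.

Reaction A:
  Bonds broken (reactants):
    C≡C: 1 × 857 = 857
    C-C: 1 × 342 = 342
    C-H: 4 × 407 = 1628
    O=O: 4 × 487 = 1948
    Σ(broken) = 4775 kJ
  Bonds formed (products):
    C=O: 6 × 769 = 4614
    O-H: 4 × 457 = 1828
    Σ(formed) = 6442 kJ
  ΔH_A = 4775 − 6442 = −1667 kJ
Reaction B:
  Bonds broken (reactants):
    Br-Br: 1 × 190 = 190
    C-C: 1 × 342 = 342
    C-H: 6 × 407 = 2442
    Σ(broken) = 2974 kJ
  Bonds formed (products):
    C-Br: 1 × 281 = 281
    C-C: 1 × 342 = 342
    C-H: 5 × 407 = 2035
    H-Br: 1 × 353 = 353
    Σ(formed) = 3011 kJ
  ΔH_B = 2974 − 3011 = −37 kJ
ΔH_A − ΔH_B = −1630 kJ, so reaction A has the more negative ΔH; |ΔH_A − ΔH_B| = 1630 kJ.

Reaction A, by 1630 kJ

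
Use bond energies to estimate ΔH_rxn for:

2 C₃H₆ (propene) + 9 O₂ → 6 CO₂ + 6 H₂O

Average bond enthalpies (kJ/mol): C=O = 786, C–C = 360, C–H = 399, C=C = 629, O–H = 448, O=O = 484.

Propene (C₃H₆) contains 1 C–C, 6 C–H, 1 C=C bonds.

Bonds broken (reactants):
  C–C: 2 × 360 = 720
  C–H: 12 × 399 = 4788
  C=C: 2 × 629 = 1258
  O=O: 9 × 484 = 4356
  Σ(broken) = 11122 kJ
Bonds formed (products):
  C=O: 12 × 786 = 9432
  O–H: 12 × 448 = 5376
  Σ(formed) = 14808 kJ
ΔH = Σ(broken) − Σ(formed) = 11122 − 14808 = −3686 kJ

ΔH ≈ −3686 kJ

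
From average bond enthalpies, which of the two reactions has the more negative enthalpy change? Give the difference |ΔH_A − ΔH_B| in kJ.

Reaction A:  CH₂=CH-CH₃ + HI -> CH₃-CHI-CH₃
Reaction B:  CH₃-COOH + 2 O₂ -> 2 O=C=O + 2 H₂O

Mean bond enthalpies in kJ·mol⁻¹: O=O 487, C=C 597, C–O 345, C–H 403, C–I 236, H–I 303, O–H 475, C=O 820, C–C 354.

Reaction B, by 910 kJ

Reaction A:
  Bonds broken (reactants):
    C–C: 1 × 354 = 354
    C–H: 6 × 403 = 2418
    C=C: 1 × 597 = 597
    H–I: 1 × 303 = 303
    Σ(broken) = 3672 kJ
  Bonds formed (products):
    C–C: 2 × 354 = 708
    C–H: 7 × 403 = 2821
    C–I: 1 × 236 = 236
    Σ(formed) = 3765 kJ
  ΔH_A = 3672 − 3765 = −93 kJ
Reaction B:
  Bonds broken (reactants):
    C–C: 1 × 354 = 354
    C–H: 3 × 403 = 1209
    C–O: 1 × 345 = 345
    C=O: 1 × 820 = 820
    O–H: 1 × 475 = 475
    O=O: 2 × 487 = 974
    Σ(broken) = 4177 kJ
  Bonds formed (products):
    C=O: 4 × 820 = 3280
    O–H: 4 × 475 = 1900
    Σ(formed) = 5180 kJ
  ΔH_B = 4177 − 5180 = −1003 kJ
ΔH_A − ΔH_B = +910 kJ, so reaction B has the more negative ΔH; |ΔH_A − ΔH_B| = 910 kJ.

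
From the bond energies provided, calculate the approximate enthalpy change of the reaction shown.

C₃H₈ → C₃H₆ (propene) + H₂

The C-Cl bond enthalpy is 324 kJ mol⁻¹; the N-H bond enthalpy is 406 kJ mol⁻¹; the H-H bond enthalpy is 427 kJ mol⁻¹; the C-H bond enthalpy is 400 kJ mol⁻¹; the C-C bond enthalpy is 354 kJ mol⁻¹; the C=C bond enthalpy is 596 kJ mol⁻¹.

ΔH ≈ +131 kJ

Bonds broken (reactants):
  C-C: 2 × 354 = 708
  C-H: 8 × 400 = 3200
  Σ(broken) = 3908 kJ
Bonds formed (products):
  C-C: 1 × 354 = 354
  C-H: 6 × 400 = 2400
  C=C: 1 × 596 = 596
  H-H: 1 × 427 = 427
  Σ(formed) = 3777 kJ
ΔH = Σ(broken) − Σ(formed) = 3908 − 3777 = +131 kJ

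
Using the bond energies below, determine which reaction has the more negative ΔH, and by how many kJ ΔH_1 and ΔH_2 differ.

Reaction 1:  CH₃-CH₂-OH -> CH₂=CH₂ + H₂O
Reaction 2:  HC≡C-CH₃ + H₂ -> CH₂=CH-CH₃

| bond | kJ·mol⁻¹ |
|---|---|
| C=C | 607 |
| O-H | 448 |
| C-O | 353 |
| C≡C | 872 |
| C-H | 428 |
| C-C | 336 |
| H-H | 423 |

Reaction 1:
  Bonds broken (reactants):
    C-C: 1 × 336 = 336
    C-H: 5 × 428 = 2140
    C-O: 1 × 353 = 353
    O-H: 1 × 448 = 448
    Σ(broken) = 3277 kJ
  Bonds formed (products):
    C-H: 4 × 428 = 1712
    C=C: 1 × 607 = 607
    O-H: 2 × 448 = 896
    Σ(formed) = 3215 kJ
  ΔH_1 = 3277 − 3215 = +62 kJ
Reaction 2:
  Bonds broken (reactants):
    C≡C: 1 × 872 = 872
    C-C: 1 × 336 = 336
    C-H: 4 × 428 = 1712
    H-H: 1 × 423 = 423
    Σ(broken) = 3343 kJ
  Bonds formed (products):
    C-C: 1 × 336 = 336
    C-H: 6 × 428 = 2568
    C=C: 1 × 607 = 607
    Σ(formed) = 3511 kJ
  ΔH_2 = 3343 − 3511 = −168 kJ
ΔH_1 − ΔH_2 = +230 kJ, so reaction 2 has the more negative ΔH; |ΔH_1 − ΔH_2| = 230 kJ.

Reaction 2, by 230 kJ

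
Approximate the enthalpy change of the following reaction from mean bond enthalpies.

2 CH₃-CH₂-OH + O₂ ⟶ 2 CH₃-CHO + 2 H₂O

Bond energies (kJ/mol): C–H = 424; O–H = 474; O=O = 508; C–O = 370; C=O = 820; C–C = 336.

ΔH ≈ −492 kJ

Bonds broken (reactants):
  C–C: 2 × 336 = 672
  C–H: 10 × 424 = 4240
  C–O: 2 × 370 = 740
  O–H: 2 × 474 = 948
  O=O: 1 × 508 = 508
  Σ(broken) = 7108 kJ
Bonds formed (products):
  C–C: 2 × 336 = 672
  C–H: 8 × 424 = 3392
  C=O: 2 × 820 = 1640
  O–H: 4 × 474 = 1896
  Σ(formed) = 7600 kJ
ΔH = Σ(broken) − Σ(formed) = 7108 − 7600 = −492 kJ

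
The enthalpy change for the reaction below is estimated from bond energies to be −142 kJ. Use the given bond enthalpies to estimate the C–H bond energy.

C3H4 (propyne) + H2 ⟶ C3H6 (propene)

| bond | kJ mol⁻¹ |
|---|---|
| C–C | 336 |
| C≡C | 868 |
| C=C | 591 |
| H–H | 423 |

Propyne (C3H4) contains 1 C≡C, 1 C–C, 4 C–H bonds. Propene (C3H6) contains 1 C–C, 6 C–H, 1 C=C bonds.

D(C–H) ≈ 421 kJ/mol

Let D be the C–H bond energy.
Σ(broken) = 1×868 + 1×336 + 4×D + 1×423 = 1627 + 4D
Σ(formed) = 1×336 + 6×D + 1×591 = 927 + 6D
ΔH = Σ(broken) − Σ(formed) = (1627 + 4D) − (927 + 6D) = +700 − 2D
Setting this equal to −142 kJ gives 2D = 842, so D = 421 kJ/mol.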